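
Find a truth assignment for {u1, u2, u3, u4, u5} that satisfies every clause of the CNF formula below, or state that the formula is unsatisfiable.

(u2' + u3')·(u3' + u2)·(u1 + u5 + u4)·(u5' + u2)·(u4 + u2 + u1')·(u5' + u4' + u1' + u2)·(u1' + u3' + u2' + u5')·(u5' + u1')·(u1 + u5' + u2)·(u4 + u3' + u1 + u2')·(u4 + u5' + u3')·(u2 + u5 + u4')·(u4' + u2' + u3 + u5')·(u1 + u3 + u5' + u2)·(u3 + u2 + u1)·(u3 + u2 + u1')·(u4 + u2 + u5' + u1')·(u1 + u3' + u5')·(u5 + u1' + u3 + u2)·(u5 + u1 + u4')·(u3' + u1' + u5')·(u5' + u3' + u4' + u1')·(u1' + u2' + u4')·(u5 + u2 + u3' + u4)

Try u2 = 1.
From the singleton clause (u3'), u3 = 0.
Try u5 = 0.
Try u1 = 1.
From the singleton clause (u4'), u4 = 0.
Every clause now holds.

u1: 1, u2: 1, u3: 0, u4: 0, u5: 0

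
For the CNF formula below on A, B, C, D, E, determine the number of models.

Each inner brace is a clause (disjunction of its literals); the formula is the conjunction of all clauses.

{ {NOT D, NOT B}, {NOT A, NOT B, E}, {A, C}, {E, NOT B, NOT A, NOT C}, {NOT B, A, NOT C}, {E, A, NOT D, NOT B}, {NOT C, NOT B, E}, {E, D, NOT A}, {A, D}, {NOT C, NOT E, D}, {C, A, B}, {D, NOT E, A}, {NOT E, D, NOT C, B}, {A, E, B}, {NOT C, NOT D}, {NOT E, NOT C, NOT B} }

4

There are 2^5 = 32 truth assignments over (A, B, C, D, E).
Split on E. With E = true, the clauses containing E are satisfied and NOT E drops from the rest; 3 of the 2^4 = 16 assignments to the other variables satisfy what remains.
With E = false, by the same count on the reduced clause set, 1 assignment works.
(One model: A=T, B=F, C=F, D=F, E=T.)
Total: 3 + 1 = 4.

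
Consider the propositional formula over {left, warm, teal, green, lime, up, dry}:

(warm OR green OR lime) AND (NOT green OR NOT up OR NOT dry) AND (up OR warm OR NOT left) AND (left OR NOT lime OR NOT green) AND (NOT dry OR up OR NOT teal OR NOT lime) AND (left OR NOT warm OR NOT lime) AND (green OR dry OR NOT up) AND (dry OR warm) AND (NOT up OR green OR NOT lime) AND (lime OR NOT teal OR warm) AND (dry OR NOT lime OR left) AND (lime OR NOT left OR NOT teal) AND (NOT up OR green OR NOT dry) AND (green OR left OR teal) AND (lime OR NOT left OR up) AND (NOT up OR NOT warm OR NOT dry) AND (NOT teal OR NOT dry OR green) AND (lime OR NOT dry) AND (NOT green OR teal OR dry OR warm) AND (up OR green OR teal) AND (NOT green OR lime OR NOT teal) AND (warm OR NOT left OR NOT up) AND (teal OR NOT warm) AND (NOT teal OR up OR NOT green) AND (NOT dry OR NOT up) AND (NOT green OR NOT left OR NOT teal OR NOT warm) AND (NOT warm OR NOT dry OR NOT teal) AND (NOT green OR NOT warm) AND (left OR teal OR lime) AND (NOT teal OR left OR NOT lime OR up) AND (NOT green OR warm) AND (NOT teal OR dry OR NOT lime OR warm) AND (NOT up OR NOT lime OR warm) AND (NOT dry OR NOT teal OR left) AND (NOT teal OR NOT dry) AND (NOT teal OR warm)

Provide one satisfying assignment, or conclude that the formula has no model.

left ↦ false,  warm ↦ true,  teal ↦ true,  green ↦ false,  lime ↦ false,  up ↦ false,  dry ↦ false

Suppose dry = false.
Unit clause (warm) forces warm = true.
Unit clause (teal) forces teal = true.
Unit clause (NOT green) forces green = false.
Unit clause (NOT up) forces up = false.
Suppose left = false.
Unit clause (NOT lime) forces lime = false.
This assignment satisfies each clause.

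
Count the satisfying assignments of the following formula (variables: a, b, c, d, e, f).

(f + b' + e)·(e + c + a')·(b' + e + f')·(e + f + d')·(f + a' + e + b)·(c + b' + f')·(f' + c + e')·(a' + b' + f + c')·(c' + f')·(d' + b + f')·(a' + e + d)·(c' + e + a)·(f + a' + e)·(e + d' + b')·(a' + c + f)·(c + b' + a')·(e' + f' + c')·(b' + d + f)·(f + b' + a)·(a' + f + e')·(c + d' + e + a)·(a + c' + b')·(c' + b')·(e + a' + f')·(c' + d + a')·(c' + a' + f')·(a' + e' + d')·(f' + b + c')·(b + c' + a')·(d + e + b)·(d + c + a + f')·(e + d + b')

4

There are 2^6 = 64 truth assignments over (a, b, c, d, e, f).
Split on b. With b = 1, the clauses containing b are satisfied and b' drops from the rest; 0 of the 2^5 = 32 assignments to the other variables satisfy what remains.
With b = 0, by the same count on the reduced clause set, 4 assignments work.
(One model: a=F, b=F, c=F, d=F, e=T, f=F.)
Total: 0 + 4 = 4.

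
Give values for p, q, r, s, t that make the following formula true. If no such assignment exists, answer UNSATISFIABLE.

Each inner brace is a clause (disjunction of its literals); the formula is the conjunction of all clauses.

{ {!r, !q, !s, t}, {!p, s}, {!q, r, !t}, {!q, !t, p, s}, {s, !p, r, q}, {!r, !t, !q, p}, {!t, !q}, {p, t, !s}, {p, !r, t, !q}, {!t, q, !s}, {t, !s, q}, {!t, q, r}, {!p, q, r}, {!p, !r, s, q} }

Branch on p: set p = false.
Branch on t: set t = false.
The clause (!s) is unit, so s = false.
Branch on r: set r = false.
Every clause is now satisfied; q is unconstrained.

p ↦ false; q ↦ false; r ↦ false; s ↦ false; t ↦ false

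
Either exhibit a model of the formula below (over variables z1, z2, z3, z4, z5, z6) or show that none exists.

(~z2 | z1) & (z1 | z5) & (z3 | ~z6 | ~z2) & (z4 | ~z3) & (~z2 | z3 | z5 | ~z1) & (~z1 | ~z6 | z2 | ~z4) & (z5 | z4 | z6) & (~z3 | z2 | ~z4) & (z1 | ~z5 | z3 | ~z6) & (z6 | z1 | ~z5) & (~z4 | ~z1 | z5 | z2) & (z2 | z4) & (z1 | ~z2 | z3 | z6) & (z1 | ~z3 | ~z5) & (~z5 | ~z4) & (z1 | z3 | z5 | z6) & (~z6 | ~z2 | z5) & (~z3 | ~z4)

Suppose z2 = 1.
From the singleton clause (z1), z1 = 1.
Suppose z3 = 0.
From the singleton clause (~z6), z6 = 0.
From the singleton clause (z5), z5 = 1.
From the singleton clause (~z4), z4 = 0.
This assignment satisfies each clause.

z1=1; z2=1; z3=0; z4=0; z5=1; z6=0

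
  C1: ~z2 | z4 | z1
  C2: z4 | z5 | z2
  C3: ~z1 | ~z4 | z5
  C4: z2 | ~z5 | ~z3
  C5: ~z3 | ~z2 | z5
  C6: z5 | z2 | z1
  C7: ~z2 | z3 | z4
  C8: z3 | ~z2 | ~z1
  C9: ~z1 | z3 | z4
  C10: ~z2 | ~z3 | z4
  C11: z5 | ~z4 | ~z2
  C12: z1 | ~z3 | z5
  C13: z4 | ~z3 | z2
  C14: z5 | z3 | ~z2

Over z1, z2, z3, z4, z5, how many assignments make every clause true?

There are 2^5 = 32 truth assignments over (z1, z2, z3, z4, z5).
Split on z5. With z5 = 1, the clauses containing z5 are satisfied and ~z5 drops from the rest; 6 of the 2^4 = 16 assignments to the other variables satisfy what remains.
With z5 = 0, by the same count on the reduced clause set, 0 assignments work.
(One model: z1=F, z2=F, z3=F, z4=F, z5=T.)
Total: 6 + 0 = 6.

6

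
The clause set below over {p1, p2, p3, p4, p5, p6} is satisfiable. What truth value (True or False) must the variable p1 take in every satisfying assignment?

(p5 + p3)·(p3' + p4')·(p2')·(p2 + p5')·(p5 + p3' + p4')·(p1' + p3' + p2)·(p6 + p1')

Suppose p1 = 1.
Unit clause (p2') forces p2 = 0.
Unit clause (p5') forces p5 = 0.
Unit clause (p3) forces p3 = 1.
That conflicts with the unit clause (p3').
So every satisfying assignment has p1 = False.

False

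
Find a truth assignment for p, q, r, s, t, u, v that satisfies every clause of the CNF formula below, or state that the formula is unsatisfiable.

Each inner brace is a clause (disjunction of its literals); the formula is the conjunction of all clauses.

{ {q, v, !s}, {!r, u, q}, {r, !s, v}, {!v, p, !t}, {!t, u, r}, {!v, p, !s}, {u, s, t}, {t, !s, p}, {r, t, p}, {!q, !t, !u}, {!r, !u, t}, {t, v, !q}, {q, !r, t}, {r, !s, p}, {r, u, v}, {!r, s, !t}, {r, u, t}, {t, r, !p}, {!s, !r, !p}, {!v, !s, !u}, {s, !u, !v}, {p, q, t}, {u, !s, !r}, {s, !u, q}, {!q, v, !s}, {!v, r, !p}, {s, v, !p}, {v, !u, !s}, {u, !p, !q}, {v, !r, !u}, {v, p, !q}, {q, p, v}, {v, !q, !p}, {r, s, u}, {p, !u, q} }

UNSATISFIABLE

Suppose q = true.
Suppose t = false.
Unit clause (v) forces v = true.
Suppose p = true.
Unit clause (r) forces r = true.
Unit clause (!u) forces u = false.
That conflicts with the unit clause (u).
Backtrack on p: now try p = false.
Unit clause (!s) forces s = false.
Unit clause (u) forces u = true.
That conflicts with the unit clause (!u).
Both values of p lead to a conflict.
Backtrack on t: now try t = true.
Unit clause (!u) forces u = false.
Unit clause (r) forces r = true.
Unit clause (s) forces s = true.
That conflicts with the unit clause (!s).
Both values of t lead to a conflict.
Backtrack on q: now try q = false.
Suppose v = true.
Suppose r = false.
Unit clause (!p) forces p = false.
Unit clause (!t) forces t = false.
That conflicts with the unit clause (t).
Backtrack on r: now try r = true.
Unit clause (u) forces u = true.
Unit clause (t) forces t = true.
Unit clause (p) forces p = true.
Unit clause (s) forces s = true.
That conflicts with the unit clause (!s).
Both values of r lead to a conflict.
Backtrack on v: now try v = false.
Unit clause (!s) forces s = false.
Unit clause (!u) forces u = false.
Unit clause (!r) forces r = false.
That conflicts with the unit clause (r).
Both values of v lead to a conflict.
Both values of q lead to a conflict.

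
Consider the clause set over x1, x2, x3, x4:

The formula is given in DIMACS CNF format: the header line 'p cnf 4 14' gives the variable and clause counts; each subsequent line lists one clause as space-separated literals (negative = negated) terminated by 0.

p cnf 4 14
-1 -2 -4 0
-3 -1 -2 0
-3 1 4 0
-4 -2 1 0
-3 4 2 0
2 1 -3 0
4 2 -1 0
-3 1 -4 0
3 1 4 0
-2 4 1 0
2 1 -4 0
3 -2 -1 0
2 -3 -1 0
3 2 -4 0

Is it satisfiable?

No

Branch on x1: set x1 = False.
Branch on x3: set x3 = False.
(x4) alone gives x4 = True.
(¬x2) alone gives x2 = False.
That conflicts with the unit clause (x2).
That branch fails; take x3 = True instead.
(x4) alone gives x4 = True.
That conflicts with the unit clause (¬x4).
Either choice for x3 ends in contradiction.
That branch fails; take x1 = True instead.
Branch on x2: set x2 = False.
(x4) alone gives x4 = True.
(¬x3) alone gives x3 = False.
That conflicts with the unit clause (x3).
That branch fails; take x2 = True instead.
(¬x4) alone gives x4 = False.
(¬x3) alone gives x3 = False.
That conflicts with the unit clause (x3).
Either choice for x2 ends in contradiction.
Either choice for x1 ends in contradiction.
No assignment satisfies every clause.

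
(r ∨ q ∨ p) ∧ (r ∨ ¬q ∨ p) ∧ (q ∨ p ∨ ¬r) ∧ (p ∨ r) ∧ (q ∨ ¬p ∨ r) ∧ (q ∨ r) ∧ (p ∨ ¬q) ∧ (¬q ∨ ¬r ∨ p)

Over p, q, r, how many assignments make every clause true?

There are 2^3 = 8 truth assignments over (p, q, r).
Split on q. With q = True, the clauses containing q are satisfied and ¬q drops from the rest; 2 of the 2^2 = 4 assignments to the other variables satisfy what remains.
With q = False, by the same count on the reduced clause set, 1 assignment works.
(One model: p=T, q=F, r=T.)
Total: 2 + 1 = 3.

3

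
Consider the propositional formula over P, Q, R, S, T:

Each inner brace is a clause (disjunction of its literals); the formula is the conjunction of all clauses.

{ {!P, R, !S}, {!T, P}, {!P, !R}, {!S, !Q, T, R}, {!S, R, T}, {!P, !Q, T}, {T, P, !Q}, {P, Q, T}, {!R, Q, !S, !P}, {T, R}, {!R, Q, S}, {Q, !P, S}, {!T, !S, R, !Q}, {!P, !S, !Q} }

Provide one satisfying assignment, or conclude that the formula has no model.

P: true, Q: true, R: false, S: false, T: true

Suppose T = true.
From the singleton clause (P), P = true.
From the singleton clause (!R), R = false.
From the singleton clause (!S), S = false.
From the singleton clause (Q), Q = true.
All clauses are satisfied.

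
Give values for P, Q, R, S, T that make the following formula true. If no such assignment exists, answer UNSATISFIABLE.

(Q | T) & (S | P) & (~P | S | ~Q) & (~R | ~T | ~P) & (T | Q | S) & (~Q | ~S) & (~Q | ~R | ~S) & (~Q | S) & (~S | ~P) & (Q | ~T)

UNSATISFIABLE

Branch on Q: set Q = 1.
(~S) alone gives S = 0.
Now (S) is unsatisfied and unit — conflict.
So Q must be the other value — set Q = 0.
(T) alone gives T = 1.
Now (~T) is unsatisfied and unit — conflict.
Either choice for Q ends in contradiction.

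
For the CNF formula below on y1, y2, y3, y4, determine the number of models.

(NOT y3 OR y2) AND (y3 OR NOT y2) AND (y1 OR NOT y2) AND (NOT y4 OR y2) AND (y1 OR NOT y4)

4

There are 2^4 = 16 truth assignments over (y1, y2, y3, y4).
Check each against the 5 clauses (columns in the order y1, y2, y3, y4):
  F F F F  ✓ satisfies all
  F F F T  ✗ fails (NOT y4 OR y2)
  F F T F  ✗ fails (NOT y3 OR y2)
  F F T T  ✗ fails (NOT y3 OR y2)
  F T F F  ✗ fails (y3 OR NOT y2)
  F T F T  ✗ fails (y3 OR NOT y2)
  F T T F  ✗ fails (y1 OR NOT y2)
  F T T T  ✗ fails (y1 OR NOT y2)
  T F F F  ✓ satisfies all
  T F F T  ✗ fails (NOT y4 OR y2)
  T F T F  ✗ fails (NOT y3 OR y2)
  T F T T  ✗ fails (NOT y3 OR y2)
  T T F F  ✗ fails (y3 OR NOT y2)
  T T F T  ✗ fails (y3 OR NOT y2)
  T T T F  ✓ satisfies all
  T T T T  ✓ satisfies all
4 of the 16 rows are models.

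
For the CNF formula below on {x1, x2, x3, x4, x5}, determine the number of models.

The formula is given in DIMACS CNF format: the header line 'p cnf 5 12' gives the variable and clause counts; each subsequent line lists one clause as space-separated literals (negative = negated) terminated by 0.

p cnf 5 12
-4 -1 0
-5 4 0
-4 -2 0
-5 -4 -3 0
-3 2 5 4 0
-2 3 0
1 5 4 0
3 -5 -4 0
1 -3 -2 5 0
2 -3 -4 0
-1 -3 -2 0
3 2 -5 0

2

There are 2^5 = 32 truth assignments over (x1, x2, x3, x4, x5).
Split on x4. With x4 = True, the clauses containing x4 are satisfied and ¬x4 drops from the rest; 1 of the 2^4 = 16 assignments to the other variables satisfy what remains.
With x4 = False, by the same count on the reduced clause set, 1 assignment works.
Total: 1 + 1 = 2.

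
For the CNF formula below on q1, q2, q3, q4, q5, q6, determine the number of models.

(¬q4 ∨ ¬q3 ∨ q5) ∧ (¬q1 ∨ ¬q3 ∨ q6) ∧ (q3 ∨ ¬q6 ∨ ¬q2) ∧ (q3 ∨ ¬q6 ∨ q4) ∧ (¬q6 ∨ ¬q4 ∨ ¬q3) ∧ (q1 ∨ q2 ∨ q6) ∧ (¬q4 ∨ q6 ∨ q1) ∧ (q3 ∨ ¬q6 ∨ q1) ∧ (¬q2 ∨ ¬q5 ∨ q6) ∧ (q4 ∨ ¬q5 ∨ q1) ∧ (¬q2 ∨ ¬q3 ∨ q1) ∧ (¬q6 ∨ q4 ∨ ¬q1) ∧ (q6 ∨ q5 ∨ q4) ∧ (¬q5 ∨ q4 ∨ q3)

6

There are 2^6 = 64 truth assignments over (q1, q2, q3, q4, q5, q6).
Split on q5. With q5 = True, the clauses containing q5 are satisfied and ¬q5 drops from the rest; 2 of the 2^5 = 32 assignments to the other variables satisfy what remains.
With q5 = False, by the same count on the reduced clause set, 4 assignments work.
(One model: q1=F, q2=F, q3=T, q4=F, q5=F, q6=T.)
Total: 2 + 4 = 6.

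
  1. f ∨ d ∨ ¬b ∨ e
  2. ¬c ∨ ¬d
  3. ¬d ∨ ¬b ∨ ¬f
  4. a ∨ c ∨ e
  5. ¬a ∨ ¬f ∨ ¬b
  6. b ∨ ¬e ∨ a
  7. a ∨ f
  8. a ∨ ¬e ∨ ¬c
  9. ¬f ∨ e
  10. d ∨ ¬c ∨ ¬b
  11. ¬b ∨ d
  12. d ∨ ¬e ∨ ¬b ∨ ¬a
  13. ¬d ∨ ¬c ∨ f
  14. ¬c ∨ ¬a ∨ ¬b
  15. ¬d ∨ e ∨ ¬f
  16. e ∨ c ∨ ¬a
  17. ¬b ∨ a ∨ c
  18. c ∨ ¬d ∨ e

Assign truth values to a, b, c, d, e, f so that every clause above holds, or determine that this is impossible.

Branch on c: set c = False.
Branch on a: set a = True.
The clause (e) is unit, so e = True.
Branch on f: set f = False.
Branch on b: set b = False.
All clauses hold; d can take either value.

a: True; b: False; c: False; d: True; e: True; f: False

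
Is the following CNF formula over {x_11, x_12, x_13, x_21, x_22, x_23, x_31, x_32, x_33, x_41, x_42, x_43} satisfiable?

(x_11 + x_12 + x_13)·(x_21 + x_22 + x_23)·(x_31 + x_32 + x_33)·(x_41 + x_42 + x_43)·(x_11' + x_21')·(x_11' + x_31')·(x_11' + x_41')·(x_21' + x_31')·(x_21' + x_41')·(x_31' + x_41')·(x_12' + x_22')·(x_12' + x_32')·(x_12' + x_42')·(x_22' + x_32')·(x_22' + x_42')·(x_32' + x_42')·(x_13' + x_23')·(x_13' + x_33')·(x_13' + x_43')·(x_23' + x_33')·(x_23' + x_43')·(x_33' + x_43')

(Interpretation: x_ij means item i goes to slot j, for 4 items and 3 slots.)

No, unsatisfiable

Suppose x_11 = 0.
Suppose x_12 = 1.
(x_22') alone gives x_22 = 0.
(x_32') alone gives x_32 = 0.
(x_42') alone gives x_42 = 0.
Suppose x_21 = 1.
(x_31') alone gives x_31 = 0.
(x_33) alone gives x_33 = 1.
(x_41') alone gives x_41 = 0.
(x_43) alone gives x_43 = 1.
Now (x_43') is unsatisfied and unit — conflict.
That branch fails; take x_21 = 0 instead.
(x_23) alone gives x_23 = 1.
(x_13') alone gives x_13 = 0.
(x_33') alone gives x_33 = 0.
(x_31) alone gives x_31 = 1.
(x_41') alone gives x_41 = 0.
(x_43) alone gives x_43 = 1.
Now (x_43') is unsatisfied and unit — conflict.
Neither x_21 = 1 nor x_21 = 0 works.
That branch fails; take x_12 = 0 instead.
(x_13) alone gives x_13 = 1.
(x_23') alone gives x_23 = 0.
(x_33') alone gives x_33 = 0.
(x_43') alone gives x_43 = 0.
Suppose x_21 = 1.
(x_31') alone gives x_31 = 0.
(x_32) alone gives x_32 = 1.
(x_41') alone gives x_41 = 0.
(x_42) alone gives x_42 = 1.
Now (x_42') is unsatisfied and unit — conflict.
That branch fails; take x_21 = 0 instead.
(x_22) alone gives x_22 = 1.
(x_32') alone gives x_32 = 0.
(x_31) alone gives x_31 = 1.
(x_41') alone gives x_41 = 0.
(x_42) alone gives x_42 = 1.
Now (x_42') is unsatisfied and unit — conflict.
Neither x_21 = 1 nor x_21 = 0 works.
Neither x_12 = 1 nor x_12 = 0 works.
That branch fails; take x_11 = 1 instead.
(x_21') alone gives x_21 = 0.
(x_31') alone gives x_31 = 0.
(x_41') alone gives x_41 = 0.
Suppose x_22 = 1.
(x_12') alone gives x_12 = 0.
(x_32') alone gives x_32 = 0.
(x_33) alone gives x_33 = 1.
(x_42') alone gives x_42 = 0.
(x_43) alone gives x_43 = 1.
Now (x_43') is unsatisfied and unit — conflict.
That branch fails; take x_22 = 0 instead.
(x_23) alone gives x_23 = 1.
(x_13') alone gives x_13 = 0.
(x_33') alone gives x_33 = 0.
(x_32) alone gives x_32 = 1.
(x_12') alone gives x_12 = 0.
(x_42') alone gives x_42 = 0.
(x_43) alone gives x_43 = 1.
Now (x_43') is unsatisfied and unit — conflict.
Neither x_22 = 1 nor x_22 = 0 works.
Neither x_11 = 1 nor x_11 = 0 works.
No assignment satisfies every clause.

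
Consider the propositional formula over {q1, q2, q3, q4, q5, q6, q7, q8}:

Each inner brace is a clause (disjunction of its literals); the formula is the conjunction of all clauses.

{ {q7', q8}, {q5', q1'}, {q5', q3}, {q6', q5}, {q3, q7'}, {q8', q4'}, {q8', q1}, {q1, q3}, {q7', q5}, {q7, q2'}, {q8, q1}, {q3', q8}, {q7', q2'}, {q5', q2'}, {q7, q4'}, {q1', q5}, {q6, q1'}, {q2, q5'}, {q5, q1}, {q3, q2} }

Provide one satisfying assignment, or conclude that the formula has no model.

Case q7 = 0:
The clause (q2') is unit, so q2 = 0.
The clause (q4') is unit, so q4 = 0.
The clause (q5') is unit, so q5 = 0.
The clause (q6') is unit, so q6 = 0.
The clause (q1') is unit, so q1 = 0.
That conflicts with the unit clause (q1).
So q7 must be the other value — set q7 = 1.
The clause (q8) is unit, so q8 = 1.
The clause (q3) is unit, so q3 = 1.
The clause (q4') is unit, so q4 = 0.
The clause (q1) is unit, so q1 = 1.
The clause (q5') is unit, so q5 = 0.
That conflicts with the unit clause (q5).
Both values of q7 lead to a conflict.

UNSATISFIABLE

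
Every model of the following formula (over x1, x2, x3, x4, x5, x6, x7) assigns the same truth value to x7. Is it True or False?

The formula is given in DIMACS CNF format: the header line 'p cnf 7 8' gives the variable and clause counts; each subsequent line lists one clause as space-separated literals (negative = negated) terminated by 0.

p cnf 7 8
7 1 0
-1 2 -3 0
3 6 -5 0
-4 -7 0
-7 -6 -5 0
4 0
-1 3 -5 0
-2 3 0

False

Suppose x7 = True.
The clause (¬x4) is unit, so x4 = False.
But (x4) is also a unit clause — contradiction.
So every satisfying assignment has x7 = False.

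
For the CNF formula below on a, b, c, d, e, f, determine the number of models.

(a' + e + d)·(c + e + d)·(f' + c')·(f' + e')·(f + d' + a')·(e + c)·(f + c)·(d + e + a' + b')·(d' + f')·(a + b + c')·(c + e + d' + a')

6

There are 2^6 = 64 truth assignments over (a, b, c, d, e, f).
Split on b. With b = 1, the clauses containing b are satisfied and b' drops from the rest; 5 of the 2^5 = 32 assignments to the other variables satisfy what remains.
With b = 0, by the same count on the reduced clause set, 1 assignment works.
Total: 5 + 1 = 6.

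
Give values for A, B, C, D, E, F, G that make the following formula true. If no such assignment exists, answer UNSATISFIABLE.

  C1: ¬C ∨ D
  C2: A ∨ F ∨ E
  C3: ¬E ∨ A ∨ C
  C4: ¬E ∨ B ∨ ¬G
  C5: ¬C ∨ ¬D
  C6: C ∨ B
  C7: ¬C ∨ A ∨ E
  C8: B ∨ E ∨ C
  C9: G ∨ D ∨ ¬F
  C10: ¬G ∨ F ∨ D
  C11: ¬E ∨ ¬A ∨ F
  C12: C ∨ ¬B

Try C = False.
Unit clause (B) forces B = True.
But (¬B) is also a unit clause — contradiction.
Undo C and try C = True.
Unit clause (D) forces D = True.
But (¬D) is also a unit clause — contradiction.
Either choice for C ends in contradiction.

UNSATISFIABLE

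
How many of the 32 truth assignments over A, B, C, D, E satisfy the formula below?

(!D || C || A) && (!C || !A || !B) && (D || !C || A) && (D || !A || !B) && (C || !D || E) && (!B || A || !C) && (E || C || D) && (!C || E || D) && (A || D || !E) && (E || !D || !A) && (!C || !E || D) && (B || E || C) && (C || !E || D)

5

There are 2^5 = 32 truth assignments over (A, B, C, D, E).
Split on D. With D = true, the clauses containing D are satisfied and !D drops from the rest; 5 of the 2^4 = 16 assignments to the other variables satisfy what remains.
With D = false, by the same count on the reduced clause set, 0 assignments work.
(One model: A=F, B=F, C=T, D=T, E=F.)
Total: 5 + 0 = 5.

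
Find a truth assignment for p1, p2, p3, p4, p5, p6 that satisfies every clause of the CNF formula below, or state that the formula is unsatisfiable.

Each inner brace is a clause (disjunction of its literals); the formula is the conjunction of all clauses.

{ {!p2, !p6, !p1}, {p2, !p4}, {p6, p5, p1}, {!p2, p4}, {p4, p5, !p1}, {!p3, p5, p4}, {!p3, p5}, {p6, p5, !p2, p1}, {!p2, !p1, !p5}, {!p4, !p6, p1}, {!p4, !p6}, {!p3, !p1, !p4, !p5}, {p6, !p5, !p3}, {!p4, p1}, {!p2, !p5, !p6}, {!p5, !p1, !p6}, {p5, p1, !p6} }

Try p2 = false.
The clause (!p4) is unit, so p4 = false.
Try p5 = true.
Try p6 = true.
The clause (!p1) is unit, so p1 = false.
Every clause is now satisfied; p3 is unconstrained.

p1: false; p2: false; p3: false; p4: false; p5: true; p6: true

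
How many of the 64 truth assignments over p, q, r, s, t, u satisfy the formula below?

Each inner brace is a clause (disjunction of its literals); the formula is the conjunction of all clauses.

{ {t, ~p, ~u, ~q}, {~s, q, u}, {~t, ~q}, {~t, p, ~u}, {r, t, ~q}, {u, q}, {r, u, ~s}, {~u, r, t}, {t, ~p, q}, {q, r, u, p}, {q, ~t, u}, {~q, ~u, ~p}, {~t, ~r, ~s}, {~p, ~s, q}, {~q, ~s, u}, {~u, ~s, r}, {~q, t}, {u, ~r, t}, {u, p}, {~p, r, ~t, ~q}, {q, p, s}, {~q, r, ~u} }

There are 2^6 = 64 truth assignments over (p, q, r, s, t, u).
Split on p. With p = 1, the clauses containing p are satisfied and ~p drops from the rest; 2 of the 2^5 = 32 assignments to the other variables satisfy what remains.
With p = 0, by the same count on the reduced clause set, 1 assignment works.
(One model: p=F, q=F, r=T, s=T, t=F, u=T.)
Total: 2 + 1 = 3.

3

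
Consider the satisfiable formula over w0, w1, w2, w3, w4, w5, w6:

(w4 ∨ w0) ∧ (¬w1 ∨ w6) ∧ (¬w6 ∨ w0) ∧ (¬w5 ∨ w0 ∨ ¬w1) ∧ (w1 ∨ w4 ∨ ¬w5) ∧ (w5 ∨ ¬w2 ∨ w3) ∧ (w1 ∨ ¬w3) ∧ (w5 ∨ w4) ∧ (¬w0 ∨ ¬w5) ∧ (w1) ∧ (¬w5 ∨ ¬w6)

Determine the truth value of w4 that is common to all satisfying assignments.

Suppose w4 = False.
Unit clause (w0) forces w0 = True.
Unit clause (w5) forces w5 = True.
But (¬w5) is also a unit clause — contradiction.
So every satisfying assignment has w4 = True.

True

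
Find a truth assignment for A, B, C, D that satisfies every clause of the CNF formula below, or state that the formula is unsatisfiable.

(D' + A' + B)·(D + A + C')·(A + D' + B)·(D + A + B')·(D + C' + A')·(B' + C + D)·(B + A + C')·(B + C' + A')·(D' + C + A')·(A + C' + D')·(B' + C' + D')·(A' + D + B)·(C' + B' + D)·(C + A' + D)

A=0,  B=0,  C=0,  D=0

Case D = 0:
Case A = 0:
From the singleton clause (C'), C = 0.
From the singleton clause (B'), B = 0.
All clauses are satisfied.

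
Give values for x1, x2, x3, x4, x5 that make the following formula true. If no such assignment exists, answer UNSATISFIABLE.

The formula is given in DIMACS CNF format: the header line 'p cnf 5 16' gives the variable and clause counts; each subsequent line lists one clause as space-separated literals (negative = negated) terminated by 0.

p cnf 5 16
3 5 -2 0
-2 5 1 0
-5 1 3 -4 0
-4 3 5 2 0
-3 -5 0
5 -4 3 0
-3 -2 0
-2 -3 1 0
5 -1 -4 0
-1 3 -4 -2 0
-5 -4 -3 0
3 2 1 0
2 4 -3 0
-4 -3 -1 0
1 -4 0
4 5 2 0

x1: False,  x2: True,  x3: False,  x4: False,  x5: True

Case x3 = False:
Case x5 = True:
Case x1 = False:
(¬x4) alone gives x4 = False.
(x2) alone gives x2 = True.
This assignment satisfies each clause.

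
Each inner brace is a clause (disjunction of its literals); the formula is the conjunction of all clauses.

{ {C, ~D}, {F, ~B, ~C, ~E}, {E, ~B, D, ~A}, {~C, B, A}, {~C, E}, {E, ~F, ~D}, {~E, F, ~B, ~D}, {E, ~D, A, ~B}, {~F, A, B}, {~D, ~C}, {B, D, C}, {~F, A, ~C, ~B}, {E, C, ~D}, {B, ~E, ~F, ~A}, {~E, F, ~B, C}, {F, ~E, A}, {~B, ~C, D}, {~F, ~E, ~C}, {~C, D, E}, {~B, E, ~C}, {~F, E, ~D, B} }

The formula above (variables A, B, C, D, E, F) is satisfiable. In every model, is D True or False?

Suppose D = 1.
(C) alone gives C = 1.
That conflicts with the unit clause (~C).
So every satisfying assignment has D = False.

False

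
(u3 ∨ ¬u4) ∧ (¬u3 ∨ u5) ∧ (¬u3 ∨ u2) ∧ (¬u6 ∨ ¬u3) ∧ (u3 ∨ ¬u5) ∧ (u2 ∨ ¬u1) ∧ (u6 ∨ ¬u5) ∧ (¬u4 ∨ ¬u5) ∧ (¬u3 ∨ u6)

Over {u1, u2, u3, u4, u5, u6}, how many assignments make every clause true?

There are 2^6 = 64 truth assignments over (u1, u2, u3, u4, u5, u6).
Split on u2. With u2 = True, the clauses containing u2 are satisfied and ¬u2 drops from the rest; 4 of the 2^5 = 32 assignments to the other variables satisfy what remains.
With u2 = False, by the same count on the reduced clause set, 2 assignments work.
(One model: u1=F, u2=F, u3=F, u4=F, u5=F, u6=F.)
Total: 4 + 2 = 6.

6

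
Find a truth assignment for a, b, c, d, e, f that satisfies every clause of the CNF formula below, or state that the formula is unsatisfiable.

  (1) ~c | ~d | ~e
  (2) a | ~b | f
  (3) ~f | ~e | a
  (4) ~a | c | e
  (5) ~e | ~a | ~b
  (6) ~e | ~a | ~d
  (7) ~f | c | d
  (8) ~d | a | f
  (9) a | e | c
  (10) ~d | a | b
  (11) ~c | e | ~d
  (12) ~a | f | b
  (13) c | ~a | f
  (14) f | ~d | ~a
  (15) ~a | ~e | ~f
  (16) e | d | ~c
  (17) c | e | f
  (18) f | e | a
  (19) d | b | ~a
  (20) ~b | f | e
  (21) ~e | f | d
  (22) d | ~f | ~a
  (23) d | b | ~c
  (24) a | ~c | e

Try c = 0.
Try a = 0.
(e) alone gives e = 1.
(~f) alone gives f = 0.
(~b) alone gives b = 0.
(~d) alone gives d = 0.
Now (d) is unsatisfied and unit — conflict.
Undo a and try a = 1.
(e) alone gives e = 1.
(~b) alone gives b = 0.
(~d) alone gives d = 0.
Now (d) is unsatisfied and unit — conflict.
Both values of a lead to a conflict.
Undo c and try c = 1.
Try d = 0.
(e) alone gives e = 1.
(f) alone gives f = 1.
(a) alone gives a = 1.
Now (~a) is unsatisfied and unit — conflict.
Undo d and try d = 1.
(~e) alone gives e = 0.
Now (e) is unsatisfied and unit — conflict.
Both values of d lead to a conflict.
Both values of c lead to a conflict.

UNSATISFIABLE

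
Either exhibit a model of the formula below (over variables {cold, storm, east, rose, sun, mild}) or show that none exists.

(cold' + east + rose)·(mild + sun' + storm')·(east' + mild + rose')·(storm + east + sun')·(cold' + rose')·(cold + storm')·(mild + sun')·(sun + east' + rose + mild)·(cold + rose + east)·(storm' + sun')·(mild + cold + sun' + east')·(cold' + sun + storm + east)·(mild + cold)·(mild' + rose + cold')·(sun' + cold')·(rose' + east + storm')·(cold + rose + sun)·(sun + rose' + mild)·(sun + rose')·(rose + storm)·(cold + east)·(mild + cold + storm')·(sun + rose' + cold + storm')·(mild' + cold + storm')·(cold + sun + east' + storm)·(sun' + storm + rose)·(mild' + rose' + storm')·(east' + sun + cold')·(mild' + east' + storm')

Branch on cold: set cold = 0.
From the singleton clause (storm'), storm = 0.
From the singleton clause (mild), mild = 1.
From the singleton clause (rose), rose = 1.
From the singleton clause (sun), sun = 1.
From the singleton clause (east), east = 1.
Every clause now holds.

cold: 0, storm: 0, east: 1, rose: 1, sun: 1, mild: 1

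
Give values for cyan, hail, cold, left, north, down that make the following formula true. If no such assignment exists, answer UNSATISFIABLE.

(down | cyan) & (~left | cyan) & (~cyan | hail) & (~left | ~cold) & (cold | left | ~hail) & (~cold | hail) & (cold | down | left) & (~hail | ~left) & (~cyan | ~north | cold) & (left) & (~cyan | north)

The clause (left) is unit, so left = 1.
The clause (cyan) is unit, so cyan = 1.
The clause (hail) is unit, so hail = 1.
Now (~hail) is unsatisfied and unit — conflict.

UNSATISFIABLE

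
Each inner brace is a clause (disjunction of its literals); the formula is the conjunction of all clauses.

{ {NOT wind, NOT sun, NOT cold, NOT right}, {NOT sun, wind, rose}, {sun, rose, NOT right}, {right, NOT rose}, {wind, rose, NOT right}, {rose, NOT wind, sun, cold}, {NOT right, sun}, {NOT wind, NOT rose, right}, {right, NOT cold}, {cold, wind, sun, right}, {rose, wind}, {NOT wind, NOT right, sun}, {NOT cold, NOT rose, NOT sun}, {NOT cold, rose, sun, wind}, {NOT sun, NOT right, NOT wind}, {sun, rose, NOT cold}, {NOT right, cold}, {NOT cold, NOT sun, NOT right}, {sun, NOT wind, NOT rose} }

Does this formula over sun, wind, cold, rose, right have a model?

Try right = false.
(NOT rose) alone gives rose = false.
(NOT cold) alone gives cold = false.
(wind) alone gives wind = true.
(sun) alone gives sun = true.
All clauses are satisfied.
A satisfying assignment: sun: true, wind: true, cold: false, rose: false, right: false.

Yes, satisfiable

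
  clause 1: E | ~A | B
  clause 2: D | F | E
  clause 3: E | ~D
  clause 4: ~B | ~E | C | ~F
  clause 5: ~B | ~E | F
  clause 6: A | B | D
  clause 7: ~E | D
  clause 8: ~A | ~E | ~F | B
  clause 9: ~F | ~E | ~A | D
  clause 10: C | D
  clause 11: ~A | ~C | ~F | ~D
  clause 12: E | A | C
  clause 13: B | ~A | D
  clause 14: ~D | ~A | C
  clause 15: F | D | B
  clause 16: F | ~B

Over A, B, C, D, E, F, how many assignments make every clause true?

8

There are 2^6 = 64 truth assignments over (A, B, C, D, E, F).
Split on F. With F = 1, the clauses containing F are satisfied and ~F drops from the rest; 5 of the 2^5 = 32 assignments to the other variables satisfy what remains.
With F = 0, by the same count on the reduced clause set, 3 assignments work.
Total: 5 + 3 = 8.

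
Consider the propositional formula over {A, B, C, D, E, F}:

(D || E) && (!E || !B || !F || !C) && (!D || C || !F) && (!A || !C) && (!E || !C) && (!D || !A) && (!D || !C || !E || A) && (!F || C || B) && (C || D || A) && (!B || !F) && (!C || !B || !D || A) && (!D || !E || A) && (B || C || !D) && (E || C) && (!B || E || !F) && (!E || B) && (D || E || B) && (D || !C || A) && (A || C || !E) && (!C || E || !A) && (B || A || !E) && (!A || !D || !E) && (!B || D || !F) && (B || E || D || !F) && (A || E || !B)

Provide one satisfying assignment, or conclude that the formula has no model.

A ↦ true,  B ↦ true,  C ↦ false,  D ↦ false,  E ↦ true,  F ↦ false

Suppose D = false.
From the singleton clause (E), E = true.
From the singleton clause (!C), C = false.
From the singleton clause (A), A = true.
From the singleton clause (B), B = true.
From the singleton clause (!F), F = false.
Every clause now holds.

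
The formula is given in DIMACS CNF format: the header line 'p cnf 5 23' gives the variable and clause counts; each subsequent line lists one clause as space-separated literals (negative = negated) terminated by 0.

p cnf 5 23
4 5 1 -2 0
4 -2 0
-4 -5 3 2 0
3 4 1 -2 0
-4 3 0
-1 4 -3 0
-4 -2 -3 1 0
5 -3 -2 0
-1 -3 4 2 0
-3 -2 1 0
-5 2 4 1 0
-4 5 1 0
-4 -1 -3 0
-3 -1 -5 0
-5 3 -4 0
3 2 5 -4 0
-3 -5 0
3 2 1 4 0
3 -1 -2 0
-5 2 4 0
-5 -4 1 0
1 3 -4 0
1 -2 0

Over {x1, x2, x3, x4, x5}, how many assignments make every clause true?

2

There are 2^5 = 32 truth assignments over (x1, x2, x3, x4, x5).
Split on x4. With x4 = True, the clauses containing x4 are satisfied and ¬x4 drops from the rest; 0 of the 2^4 = 16 assignments to the other variables satisfy what remains.
With x4 = False, by the same count on the reduced clause set, 2 assignments work.
Total: 0 + 2 = 2.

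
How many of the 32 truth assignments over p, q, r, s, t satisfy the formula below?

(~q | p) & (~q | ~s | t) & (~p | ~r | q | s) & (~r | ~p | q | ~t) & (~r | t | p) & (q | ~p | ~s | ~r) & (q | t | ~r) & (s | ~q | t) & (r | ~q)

12

There are 2^5 = 32 truth assignments over (p, q, r, s, t).
Split on s. With s = 1, the clauses containing s are satisfied and ~s drops from the rest; 6 of the 2^4 = 16 assignments to the other variables satisfy what remains.
With s = 0, by the same count on the reduced clause set, 6 assignments work.
(One model: p=F, q=F, r=F, s=F, t=F.)
Total: 6 + 6 = 12.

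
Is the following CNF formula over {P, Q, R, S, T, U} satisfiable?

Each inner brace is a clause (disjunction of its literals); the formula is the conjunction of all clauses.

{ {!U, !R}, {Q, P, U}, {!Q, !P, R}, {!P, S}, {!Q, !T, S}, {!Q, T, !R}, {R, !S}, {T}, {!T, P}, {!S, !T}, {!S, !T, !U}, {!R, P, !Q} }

No, unsatisfiable

From the singleton clause (T), T = true.
From the singleton clause (P), P = true.
From the singleton clause (S), S = true.
Now (!S) is unsatisfied and unit — conflict.
No assignment satisfies every clause.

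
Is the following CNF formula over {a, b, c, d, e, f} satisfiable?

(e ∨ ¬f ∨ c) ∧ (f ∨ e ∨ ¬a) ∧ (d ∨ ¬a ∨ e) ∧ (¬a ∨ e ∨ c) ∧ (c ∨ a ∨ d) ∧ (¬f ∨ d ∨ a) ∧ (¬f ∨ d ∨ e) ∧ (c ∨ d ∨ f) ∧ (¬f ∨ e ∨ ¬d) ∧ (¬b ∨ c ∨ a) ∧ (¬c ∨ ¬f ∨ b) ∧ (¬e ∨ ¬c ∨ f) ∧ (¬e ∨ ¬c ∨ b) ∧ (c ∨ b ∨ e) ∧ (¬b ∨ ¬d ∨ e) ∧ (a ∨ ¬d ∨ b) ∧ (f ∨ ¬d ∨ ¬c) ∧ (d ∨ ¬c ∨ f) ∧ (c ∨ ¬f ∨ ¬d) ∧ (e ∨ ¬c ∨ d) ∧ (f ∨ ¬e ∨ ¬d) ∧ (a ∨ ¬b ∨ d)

Yes

Branch on e: set e = True.
Branch on c: set c = True.
From the singleton clause (f), f = True.
From the singleton clause (b), b = True.
Branch on d: set d = True.
No clause remains; a is free.
A satisfying assignment: a ↦ False; b ↦ True; c ↦ True; d ↦ True; e ↦ True; f ↦ True.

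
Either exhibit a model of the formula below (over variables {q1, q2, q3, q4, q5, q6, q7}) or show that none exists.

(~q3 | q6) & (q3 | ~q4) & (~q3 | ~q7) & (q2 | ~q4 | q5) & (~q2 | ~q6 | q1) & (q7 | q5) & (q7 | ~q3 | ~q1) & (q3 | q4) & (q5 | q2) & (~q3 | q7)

UNSATISFIABLE

Branch on q3: set q3 = 0.
From the singleton clause (~q4), q4 = 0.
That conflicts with the unit clause (q4).
Undo q3 and try q3 = 1.
From the singleton clause (q6), q6 = 1.
From the singleton clause (~q7), q7 = 0.
That conflicts with the unit clause (q7).
Both values of q3 lead to a conflict.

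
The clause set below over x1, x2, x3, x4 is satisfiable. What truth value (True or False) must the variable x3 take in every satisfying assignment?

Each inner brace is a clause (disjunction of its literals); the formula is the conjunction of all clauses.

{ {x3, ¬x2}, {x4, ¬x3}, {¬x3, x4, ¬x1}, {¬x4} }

Suppose x3 = True.
(x4) alone gives x4 = True.
Now (¬x4) is unsatisfied and unit — conflict.
So every satisfying assignment has x3 = False.

False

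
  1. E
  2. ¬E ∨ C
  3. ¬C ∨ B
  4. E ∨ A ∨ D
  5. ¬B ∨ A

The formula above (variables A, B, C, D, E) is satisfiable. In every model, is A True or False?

Suppose A = False.
From the singleton clause (E), E = True.
From the singleton clause (C), C = True.
From the singleton clause (B), B = True.
That conflicts with the unit clause (¬B).
So every satisfying assignment has A = True.

True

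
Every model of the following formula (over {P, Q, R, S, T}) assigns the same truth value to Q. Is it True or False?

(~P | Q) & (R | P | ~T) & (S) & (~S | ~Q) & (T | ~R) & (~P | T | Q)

False

Suppose Q = 1.
Unit clause (S) forces S = 1.
That conflicts with the unit clause (~S).
So every satisfying assignment has Q = False.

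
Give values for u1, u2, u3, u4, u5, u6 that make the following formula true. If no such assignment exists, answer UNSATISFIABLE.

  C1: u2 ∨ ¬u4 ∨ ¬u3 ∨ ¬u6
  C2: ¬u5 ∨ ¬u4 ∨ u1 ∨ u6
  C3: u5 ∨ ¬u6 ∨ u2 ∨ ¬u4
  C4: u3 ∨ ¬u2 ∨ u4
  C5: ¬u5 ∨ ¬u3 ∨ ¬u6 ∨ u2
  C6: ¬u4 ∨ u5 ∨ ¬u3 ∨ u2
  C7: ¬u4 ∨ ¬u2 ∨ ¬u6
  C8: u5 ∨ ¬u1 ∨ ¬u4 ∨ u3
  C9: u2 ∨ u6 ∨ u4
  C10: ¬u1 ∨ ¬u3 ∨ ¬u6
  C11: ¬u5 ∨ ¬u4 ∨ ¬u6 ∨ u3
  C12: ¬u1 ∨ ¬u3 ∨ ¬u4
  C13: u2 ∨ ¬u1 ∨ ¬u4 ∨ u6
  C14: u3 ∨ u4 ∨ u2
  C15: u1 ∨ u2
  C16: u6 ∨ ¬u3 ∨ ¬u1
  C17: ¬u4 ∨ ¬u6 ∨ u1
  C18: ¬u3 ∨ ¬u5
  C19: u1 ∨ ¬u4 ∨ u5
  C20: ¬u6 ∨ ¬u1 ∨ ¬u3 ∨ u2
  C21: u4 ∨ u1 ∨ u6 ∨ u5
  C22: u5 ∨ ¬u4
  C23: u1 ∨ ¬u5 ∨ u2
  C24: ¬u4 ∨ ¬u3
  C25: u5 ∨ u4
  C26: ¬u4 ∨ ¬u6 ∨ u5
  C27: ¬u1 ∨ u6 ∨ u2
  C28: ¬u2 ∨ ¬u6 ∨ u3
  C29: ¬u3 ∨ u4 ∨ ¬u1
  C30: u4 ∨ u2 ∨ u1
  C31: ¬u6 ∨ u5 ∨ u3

Branch on u1: set u1 = True.
Branch on u3: set u3 = False.
Branch on u2: set u2 = True.
From the singleton clause (u4), u4 = True.
From the singleton clause (¬u6), u6 = False.
From the singleton clause (u5), u5 = True.
All clauses are satisfied.

u1=True; u2=True; u3=False; u4=True; u5=True; u6=False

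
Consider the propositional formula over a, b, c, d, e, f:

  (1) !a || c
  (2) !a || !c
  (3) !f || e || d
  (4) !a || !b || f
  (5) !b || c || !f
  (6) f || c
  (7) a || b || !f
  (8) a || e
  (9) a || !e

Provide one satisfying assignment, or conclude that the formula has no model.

UNSATISFIABLE

Case a = false:
Unit clause (e) forces e = true.
Now (!e) is unsatisfied and unit — conflict.
Undo a and try a = true.
Unit clause (c) forces c = true.
Now (!c) is unsatisfied and unit — conflict.
Both values of a lead to a conflict.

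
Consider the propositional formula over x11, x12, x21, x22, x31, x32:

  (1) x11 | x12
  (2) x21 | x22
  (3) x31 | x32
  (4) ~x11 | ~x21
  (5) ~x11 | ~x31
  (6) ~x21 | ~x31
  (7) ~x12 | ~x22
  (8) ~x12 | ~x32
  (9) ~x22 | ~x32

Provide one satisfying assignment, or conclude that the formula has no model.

Try x11 = 1.
The clause (~x21) is unit, so x21 = 0.
The clause (x22) is unit, so x22 = 1.
The clause (~x31) is unit, so x31 = 0.
The clause (x32) is unit, so x32 = 1.
That conflicts with the unit clause (~x32).
That branch fails; take x11 = 0 instead.
The clause (x12) is unit, so x12 = 1.
The clause (~x22) is unit, so x22 = 0.
The clause (x21) is unit, so x21 = 1.
The clause (~x31) is unit, so x31 = 0.
The clause (x32) is unit, so x32 = 1.
That conflicts with the unit clause (~x32).
Both values of x11 lead to a conflict.

UNSATISFIABLE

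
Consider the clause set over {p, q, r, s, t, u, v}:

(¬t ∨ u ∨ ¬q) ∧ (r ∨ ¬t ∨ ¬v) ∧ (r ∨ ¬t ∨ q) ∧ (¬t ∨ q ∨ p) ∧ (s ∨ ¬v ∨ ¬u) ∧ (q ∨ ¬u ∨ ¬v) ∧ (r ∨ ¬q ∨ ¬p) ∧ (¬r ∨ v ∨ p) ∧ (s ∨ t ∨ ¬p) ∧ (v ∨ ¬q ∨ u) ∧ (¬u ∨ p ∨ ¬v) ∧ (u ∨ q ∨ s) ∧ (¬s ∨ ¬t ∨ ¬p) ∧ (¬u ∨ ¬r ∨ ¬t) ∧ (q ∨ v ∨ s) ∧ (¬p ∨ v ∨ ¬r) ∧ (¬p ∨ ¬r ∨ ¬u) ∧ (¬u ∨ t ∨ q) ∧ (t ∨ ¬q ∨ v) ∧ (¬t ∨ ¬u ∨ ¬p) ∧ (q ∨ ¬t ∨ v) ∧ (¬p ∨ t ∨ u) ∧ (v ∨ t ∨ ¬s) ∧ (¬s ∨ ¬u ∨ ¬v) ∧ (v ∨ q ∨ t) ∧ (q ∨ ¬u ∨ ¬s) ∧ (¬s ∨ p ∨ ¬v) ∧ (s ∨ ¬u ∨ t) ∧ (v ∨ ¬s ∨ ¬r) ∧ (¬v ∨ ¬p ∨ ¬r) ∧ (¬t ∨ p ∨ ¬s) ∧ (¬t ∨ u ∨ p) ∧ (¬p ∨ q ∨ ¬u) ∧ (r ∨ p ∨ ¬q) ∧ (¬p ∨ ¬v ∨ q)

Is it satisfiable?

Yes, satisfiable

Case t = False:
Case s = False:
Unit clause (¬p) forces p = False.
Unit clause (¬u) forces u = False.
Unit clause (q) forces q = True.
Unit clause (v) forces v = True.
Unit clause (r) forces r = True.
All clauses are satisfied.
A satisfying assignment: p: False; q: True; r: True; s: False; t: False; u: False; v: True.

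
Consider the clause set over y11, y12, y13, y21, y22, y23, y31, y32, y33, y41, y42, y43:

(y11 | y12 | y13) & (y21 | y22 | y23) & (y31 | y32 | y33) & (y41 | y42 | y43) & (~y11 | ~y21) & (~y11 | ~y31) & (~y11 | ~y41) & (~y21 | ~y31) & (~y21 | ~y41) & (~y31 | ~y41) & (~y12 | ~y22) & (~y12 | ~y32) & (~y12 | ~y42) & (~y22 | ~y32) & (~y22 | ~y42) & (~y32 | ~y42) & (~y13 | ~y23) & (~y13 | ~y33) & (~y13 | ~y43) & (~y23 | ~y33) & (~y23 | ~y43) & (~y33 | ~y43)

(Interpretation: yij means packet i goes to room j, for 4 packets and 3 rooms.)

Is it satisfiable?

Unsatisfiable

Case y11 = 0:
Case y12 = 1:
The clause (~y22) is unit, so y22 = 0.
The clause (~y32) is unit, so y32 = 0.
The clause (~y42) is unit, so y42 = 0.
Case y21 = 1:
The clause (~y31) is unit, so y31 = 0.
The clause (y33) is unit, so y33 = 1.
The clause (~y41) is unit, so y41 = 0.
The clause (y43) is unit, so y43 = 1.
But (~y43) is also a unit clause — contradiction.
Undo y21 and try y21 = 0.
The clause (y23) is unit, so y23 = 1.
The clause (~y13) is unit, so y13 = 0.
The clause (~y33) is unit, so y33 = 0.
The clause (y31) is unit, so y31 = 1.
The clause (~y41) is unit, so y41 = 0.
The clause (y43) is unit, so y43 = 1.
But (~y43) is also a unit clause — contradiction.
Either choice for y21 ends in contradiction.
Undo y12 and try y12 = 0.
The clause (y13) is unit, so y13 = 1.
The clause (~y23) is unit, so y23 = 0.
The clause (~y33) is unit, so y33 = 0.
The clause (~y43) is unit, so y43 = 0.
Case y21 = 1:
The clause (~y31) is unit, so y31 = 0.
The clause (y32) is unit, so y32 = 1.
The clause (~y41) is unit, so y41 = 0.
The clause (y42) is unit, so y42 = 1.
But (~y42) is also a unit clause — contradiction.
Undo y21 and try y21 = 0.
The clause (y22) is unit, so y22 = 1.
The clause (~y32) is unit, so y32 = 0.
The clause (y31) is unit, so y31 = 1.
The clause (~y41) is unit, so y41 = 0.
The clause (y42) is unit, so y42 = 1.
But (~y42) is also a unit clause — contradiction.
Either choice for y21 ends in contradiction.
Either choice for y12 ends in contradiction.
Undo y11 and try y11 = 1.
The clause (~y21) is unit, so y21 = 0.
The clause (~y31) is unit, so y31 = 0.
The clause (~y41) is unit, so y41 = 0.
Case y22 = 1:
The clause (~y12) is unit, so y12 = 0.
The clause (~y32) is unit, so y32 = 0.
The clause (y33) is unit, so y33 = 1.
The clause (~y42) is unit, so y42 = 0.
The clause (y43) is unit, so y43 = 1.
But (~y43) is also a unit clause — contradiction.
Undo y22 and try y22 = 0.
The clause (y23) is unit, so y23 = 1.
The clause (~y13) is unit, so y13 = 0.
The clause (~y33) is unit, so y33 = 0.
The clause (y32) is unit, so y32 = 1.
The clause (~y12) is unit, so y12 = 0.
The clause (~y42) is unit, so y42 = 0.
The clause (y43) is unit, so y43 = 1.
But (~y43) is also a unit clause — contradiction.
Either choice for y22 ends in contradiction.
Either choice for y11 ends in contradiction.
No assignment satisfies every clause.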